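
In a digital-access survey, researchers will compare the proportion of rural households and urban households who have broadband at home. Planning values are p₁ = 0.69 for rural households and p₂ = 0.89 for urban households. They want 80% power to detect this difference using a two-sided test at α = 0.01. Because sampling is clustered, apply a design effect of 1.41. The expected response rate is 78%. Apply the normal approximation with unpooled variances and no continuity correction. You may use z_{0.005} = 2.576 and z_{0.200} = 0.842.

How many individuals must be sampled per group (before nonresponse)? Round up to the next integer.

n = 165 per group

n = (z_{α/2} + z_β)² · [p₁(1−p₁) + p₂(1−p₂)] / (p₁ − p₂)²
  = (2.576 + 0.842)² · (0.69·0.31 + 0.89·0.11) / (-0.20)²
  = (3.418)² · (0.2139 + 0.0979) / 0.0400
  = 11.6827 · 0.3118 / 0.0400
  = 91.07
Design effect: 1.41 × 91.07 = 128.40.
Adjust for 78% response: 128.40 / 0.78 = 164.62.
Round up → n = 165 per group.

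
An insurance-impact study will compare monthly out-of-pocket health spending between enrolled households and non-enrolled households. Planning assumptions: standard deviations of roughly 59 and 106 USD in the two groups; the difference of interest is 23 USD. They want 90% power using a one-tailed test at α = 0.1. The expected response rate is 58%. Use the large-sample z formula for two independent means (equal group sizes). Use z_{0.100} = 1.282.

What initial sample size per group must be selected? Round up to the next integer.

n = 316 per group

n = (z_α + z_β)² · (σ₁² + σ₂²) / δ²
  = (1.282 + 1.282)² · (59² + 106² = 14717) / 23²
  = 6.5741 · 14717 / 529
  = 182.89
Adjust for 58% response: 182.89 / 0.58 = 315.33.
Round up → n = 316 per group.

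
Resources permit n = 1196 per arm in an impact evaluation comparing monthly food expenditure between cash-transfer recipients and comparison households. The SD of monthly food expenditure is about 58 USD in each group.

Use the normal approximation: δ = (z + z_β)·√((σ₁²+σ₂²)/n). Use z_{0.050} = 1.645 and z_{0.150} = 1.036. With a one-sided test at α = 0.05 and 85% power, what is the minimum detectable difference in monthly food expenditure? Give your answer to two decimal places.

δ = (z_α + z_β) · √((σ₁²+σ₂²)/n)
  = (1.645 + 1.036) · √(6728/1196)
  = 2.681 · √5.6254
  = 2.681 · 2.3718
  = 6.3588

Minimum detectable difference ≈ 6.36 USD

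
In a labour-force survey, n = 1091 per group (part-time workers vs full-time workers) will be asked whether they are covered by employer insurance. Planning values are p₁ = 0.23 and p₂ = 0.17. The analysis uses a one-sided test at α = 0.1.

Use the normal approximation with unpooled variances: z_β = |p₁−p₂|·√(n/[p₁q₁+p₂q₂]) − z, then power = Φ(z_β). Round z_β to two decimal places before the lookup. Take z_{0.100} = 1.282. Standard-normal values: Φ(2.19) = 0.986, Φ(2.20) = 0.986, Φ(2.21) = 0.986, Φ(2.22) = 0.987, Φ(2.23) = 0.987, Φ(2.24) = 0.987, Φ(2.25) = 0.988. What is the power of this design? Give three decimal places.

z_β = |p₁−p₂|·√(n/[p₁q₁+p₂q₂]) − z_α
    = 0.06 · √(1091/0.3182) − 1.282
    = 0.06 · 58.5548 − 1.282
    = 3.5133 − 1.282 = 2.2313 → 2.23
Power = Φ(2.23) = 0.987.

Power ≈ 0.987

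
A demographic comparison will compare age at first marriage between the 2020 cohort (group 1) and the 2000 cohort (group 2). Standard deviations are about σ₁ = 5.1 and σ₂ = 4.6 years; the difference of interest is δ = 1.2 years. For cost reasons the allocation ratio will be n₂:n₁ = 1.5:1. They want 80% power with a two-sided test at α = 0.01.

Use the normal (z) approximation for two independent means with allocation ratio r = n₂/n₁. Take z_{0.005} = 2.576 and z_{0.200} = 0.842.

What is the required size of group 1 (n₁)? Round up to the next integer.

n₁ = 326

n₁ = (z_{α/2} + z_β)² · (σ₁² + σ₂²/r) / δ²
   = (2.576 + 0.842)² · (5.1² + 4.6²/1.5) / 1.2²
   = 11.6827 · (26.01 + 14.1067) / 1.44
   = 11.6827 · 40.1167 / 1.44
   = 325.47
Round up → n₁ = 326; n₂ = r·n₁ = 1.5 × 326 = 489.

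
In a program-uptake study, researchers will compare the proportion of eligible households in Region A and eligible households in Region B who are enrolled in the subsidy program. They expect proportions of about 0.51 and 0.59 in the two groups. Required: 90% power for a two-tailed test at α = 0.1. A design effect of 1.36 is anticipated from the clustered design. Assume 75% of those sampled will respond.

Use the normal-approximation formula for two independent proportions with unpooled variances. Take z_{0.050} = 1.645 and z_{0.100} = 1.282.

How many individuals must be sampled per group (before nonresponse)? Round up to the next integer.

n = 1194 per group

n = (z_{α/2} + z_β)² · [p₁(1−p₁) + p₂(1−p₂)] / (p₁ − p₂)²
  = (1.645 + 1.282)² · (0.51·0.49 + 0.59·0.41) / (-0.08)²
  = (2.927)² · (0.2499 + 0.2419) / 0.0064
  = 8.5673 · 0.4918 / 0.0064
  = 658.35
Design effect: 1.36 × 658.35 = 895.35.
Adjust for 75% response: 895.35 / 0.75 = 1193.80.
Round up → n = 1194 per group.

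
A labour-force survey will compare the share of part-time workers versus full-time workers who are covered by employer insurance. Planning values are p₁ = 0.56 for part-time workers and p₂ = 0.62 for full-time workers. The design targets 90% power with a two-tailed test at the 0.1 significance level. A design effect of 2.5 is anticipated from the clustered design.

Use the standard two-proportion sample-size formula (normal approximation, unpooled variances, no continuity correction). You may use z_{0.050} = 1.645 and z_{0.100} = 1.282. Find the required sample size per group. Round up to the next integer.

n = (z_{α/2} + z_β)² · [p₁(1−p₁) + p₂(1−p₂)] / (p₁ − p₂)²
  = (1.645 + 1.282)² · (0.56·0.44 + 0.62·0.38) / (-0.06)²
  = (2.927)² · (0.2464 + 0.2356) / 0.0036
  = 8.5673 · 0.4820 / 0.0036
  = 1147.07
Design effect: 2.5 × 1147.07 = 2867.68.
Round up → n = 2868 per group.

n = 2868 per group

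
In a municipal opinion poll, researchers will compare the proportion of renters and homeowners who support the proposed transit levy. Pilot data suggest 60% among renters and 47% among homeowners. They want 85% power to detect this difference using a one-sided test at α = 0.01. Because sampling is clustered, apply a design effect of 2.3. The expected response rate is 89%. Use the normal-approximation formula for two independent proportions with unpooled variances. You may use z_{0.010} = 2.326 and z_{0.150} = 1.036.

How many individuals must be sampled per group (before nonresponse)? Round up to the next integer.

n = (z_α + z_β)² · [p₁(1−p₁) + p₂(1−p₂)] / (p₁ − p₂)²
  = (2.326 + 1.036)² · (0.60·0.40 + 0.47·0.53) / (0.13)²
  = (3.362)² · (0.2400 + 0.2491) / 0.0169
  = 11.3030 · 0.4891 / 0.0169
  = 327.12
Design effect: 2.3 × 327.12 = 752.37.
Adjust for 89% response: 752.37 / 0.89 = 845.36.
Round up → n = 846 per group.

n = 846 per group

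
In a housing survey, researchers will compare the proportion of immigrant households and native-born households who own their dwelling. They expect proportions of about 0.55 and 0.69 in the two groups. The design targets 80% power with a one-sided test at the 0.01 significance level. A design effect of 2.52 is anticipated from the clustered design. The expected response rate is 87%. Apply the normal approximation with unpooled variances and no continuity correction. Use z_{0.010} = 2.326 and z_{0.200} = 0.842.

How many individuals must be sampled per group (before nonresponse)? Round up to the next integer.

n = (z_α + z_β)² · [p₁(1−p₁) + p₂(1−p₂)] / (p₁ − p₂)²
  = (2.326 + 0.842)² · (0.55·0.45 + 0.69·0.31) / (-0.14)²
  = (3.168)² · (0.2475 + 0.2139) / 0.0196
  = 10.0362 · 0.4614 / 0.0196
  = 236.26
Design effect: 2.52 × 236.26 = 595.38.
Adjust for 87% response: 595.38 / 0.87 = 684.34.
Round up → n = 685 per group.

n = 685 per group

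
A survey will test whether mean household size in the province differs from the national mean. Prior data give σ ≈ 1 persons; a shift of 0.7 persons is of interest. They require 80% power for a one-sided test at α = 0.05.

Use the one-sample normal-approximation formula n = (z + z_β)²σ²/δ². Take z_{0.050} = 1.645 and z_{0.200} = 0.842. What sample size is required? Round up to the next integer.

n = 13

n = (z_α + z_β)² · σ² / δ²
  = (1.645 + 0.842)² · 1² / 0.7²
  = 6.1852 · 1 / 0.49
  = 12.62
Round up → n = 13.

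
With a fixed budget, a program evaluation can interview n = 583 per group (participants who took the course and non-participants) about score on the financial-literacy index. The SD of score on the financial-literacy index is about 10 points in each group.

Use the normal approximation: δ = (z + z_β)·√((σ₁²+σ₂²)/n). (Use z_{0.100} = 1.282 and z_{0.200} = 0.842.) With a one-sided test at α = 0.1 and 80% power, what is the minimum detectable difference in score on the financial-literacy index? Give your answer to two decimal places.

δ = (z_α + z_β) · √((σ₁²+σ₂²)/n)
  = (1.282 + 0.842) · √(200/583)
  = 2.124 · √0.34305
  = 2.124 · 0.5857
  = 1.2440

Minimum detectable difference ≈ 1.24 points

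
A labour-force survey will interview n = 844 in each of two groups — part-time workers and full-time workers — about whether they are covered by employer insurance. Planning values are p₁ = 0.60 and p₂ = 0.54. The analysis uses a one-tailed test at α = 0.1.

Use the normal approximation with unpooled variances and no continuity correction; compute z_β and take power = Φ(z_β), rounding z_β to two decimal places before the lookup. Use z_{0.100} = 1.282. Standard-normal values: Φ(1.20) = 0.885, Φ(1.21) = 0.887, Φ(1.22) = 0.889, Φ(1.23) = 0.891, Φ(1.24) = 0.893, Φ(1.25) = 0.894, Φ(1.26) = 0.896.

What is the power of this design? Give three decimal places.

Power ≈ 0.887

z_β = |p₁−p₂|·√(n/[p₁q₁+p₂q₂]) − z_α
    = 0.06 · √(844/0.4884) − 1.282
    = 0.06 · 41.5703 − 1.282
    = 2.4942 − 1.282 = 1.2122 → 1.21
Power = Φ(1.21) = 0.887.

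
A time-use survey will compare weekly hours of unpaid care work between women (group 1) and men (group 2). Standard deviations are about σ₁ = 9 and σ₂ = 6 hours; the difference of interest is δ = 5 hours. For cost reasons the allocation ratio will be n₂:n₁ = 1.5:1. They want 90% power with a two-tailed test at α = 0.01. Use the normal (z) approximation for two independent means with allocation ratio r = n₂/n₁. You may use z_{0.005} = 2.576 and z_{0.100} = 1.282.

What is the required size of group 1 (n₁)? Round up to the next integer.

n₁ = (z_{α/2} + z_β)² · (σ₁² + σ₂²/r) / δ²
   = (2.576 + 1.282)² · (9² + 6²/1.5) / 5²
   = 14.8842 · (81 + 24) / 25
   = 14.8842 · 105 / 25
   = 62.51
Round up → n₁ = 63; n₂ = r·n₁ = 1.5 × 63 = 95.

n₁ = 63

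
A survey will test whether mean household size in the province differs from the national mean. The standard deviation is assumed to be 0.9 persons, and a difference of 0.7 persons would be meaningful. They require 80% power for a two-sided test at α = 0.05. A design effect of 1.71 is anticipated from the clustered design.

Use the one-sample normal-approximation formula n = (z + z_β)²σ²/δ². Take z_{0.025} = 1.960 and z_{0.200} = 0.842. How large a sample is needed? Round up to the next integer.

n = (z_{α/2} + z_β)² · σ² / δ²
  = (1.960 + 0.842)² · 0.9² / 0.7²
  = 7.8512 · 0.81 / 0.49
  = 12.98
Design effect: 1.71 × 12.98 = 22.19.
Round up → n = 23.

n = 23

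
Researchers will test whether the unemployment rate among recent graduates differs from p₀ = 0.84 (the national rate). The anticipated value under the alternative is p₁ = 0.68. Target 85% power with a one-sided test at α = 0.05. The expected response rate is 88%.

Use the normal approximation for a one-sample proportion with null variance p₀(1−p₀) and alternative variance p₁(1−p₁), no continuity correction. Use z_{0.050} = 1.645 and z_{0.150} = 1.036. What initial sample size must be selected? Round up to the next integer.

n = [z_α·√(p₀q₀) + z_β·√(p₁q₁)]² / (p₁ − p₀)²
  = [1.645·√(0.84·0.16) + 1.036·√(0.68·0.32)]² / (-0.16)²
  = [1.645·0.3666 + 1.036·0.4665]² / 0.0256
  = [1.0863]² / 0.0256
  = 46.10
Adjust for 88% response: 46.10 / 0.88 = 52.38.
Round up → n = 53.

n = 53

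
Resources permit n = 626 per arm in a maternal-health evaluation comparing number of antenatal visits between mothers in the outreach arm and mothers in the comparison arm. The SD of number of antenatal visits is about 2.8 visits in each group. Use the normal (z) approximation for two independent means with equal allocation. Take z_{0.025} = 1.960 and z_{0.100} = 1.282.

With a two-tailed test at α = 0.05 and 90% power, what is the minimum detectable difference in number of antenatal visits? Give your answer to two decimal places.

δ = (z_{α/2} + z_β) · √((σ₁²+σ₂²)/n)
  = (1.960 + 1.282) · √(15.68/626)
  = 3.242 · √0.02505
  = 3.242 · 0.1583
  = 0.5131

Minimum detectable difference ≈ 0.51 visits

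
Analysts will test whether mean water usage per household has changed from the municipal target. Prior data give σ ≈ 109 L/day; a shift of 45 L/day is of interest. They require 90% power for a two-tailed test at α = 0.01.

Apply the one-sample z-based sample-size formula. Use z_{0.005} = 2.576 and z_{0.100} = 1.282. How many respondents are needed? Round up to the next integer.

n = 88

n = (z_{α/2} + z_β)² · σ² / δ²
  = (2.576 + 1.282)² · 109² / 45²
  = 14.8842 · 11881 / 2025
  = 87.33
Round up → n = 88.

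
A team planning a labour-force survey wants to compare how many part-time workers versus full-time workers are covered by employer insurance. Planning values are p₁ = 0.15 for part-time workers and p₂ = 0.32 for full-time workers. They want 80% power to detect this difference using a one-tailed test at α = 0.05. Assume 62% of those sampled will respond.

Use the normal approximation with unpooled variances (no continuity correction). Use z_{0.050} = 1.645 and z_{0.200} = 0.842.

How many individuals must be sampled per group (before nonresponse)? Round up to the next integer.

n = (z_α + z_β)² · [p₁(1−p₁) + p₂(1−p₂)] / (p₁ − p₂)²
  = (1.645 + 0.842)² · (0.15·0.85 + 0.32·0.68) / (-0.17)²
  = (2.487)² · (0.1275 + 0.2176) / 0.0289
  = 6.1852 · 0.3451 / 0.0289
  = 73.86
Adjust for 62% response: 73.86 / 0.62 = 119.13.
Round up → n = 120 per group.

n = 120 per group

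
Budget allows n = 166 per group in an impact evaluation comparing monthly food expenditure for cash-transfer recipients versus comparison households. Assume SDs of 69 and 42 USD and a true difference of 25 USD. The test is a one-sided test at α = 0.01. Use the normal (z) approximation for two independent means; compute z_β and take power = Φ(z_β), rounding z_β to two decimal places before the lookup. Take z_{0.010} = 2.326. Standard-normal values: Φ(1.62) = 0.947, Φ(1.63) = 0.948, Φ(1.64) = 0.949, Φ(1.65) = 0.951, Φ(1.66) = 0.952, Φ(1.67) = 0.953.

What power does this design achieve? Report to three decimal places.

Power ≈ 0.952

z_β = δ·√(n/(σ₁²+σ₂²)) − z_α
    = 25 · √(166/6525) − 2.326
    = 25 · 0.15950 − 2.326
    = 3.9875 − 2.326 = 1.6615 → 1.66
Power = Φ(1.66) = 0.952.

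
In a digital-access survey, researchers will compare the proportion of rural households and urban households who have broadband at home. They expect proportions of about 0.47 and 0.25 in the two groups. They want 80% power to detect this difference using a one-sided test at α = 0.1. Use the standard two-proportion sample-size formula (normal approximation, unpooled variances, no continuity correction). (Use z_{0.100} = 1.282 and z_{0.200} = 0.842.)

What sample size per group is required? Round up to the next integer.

n = (z_α + z_β)² · [p₁(1−p₁) + p₂(1−p₂)] / (p₁ − p₂)²
  = (1.282 + 0.842)² · (0.47·0.53 + 0.25·0.75) / (0.22)²
  = (2.124)² · (0.2491 + 0.1875) / 0.0484
  = 4.5114 · 0.4366 / 0.0484
  = 40.70
Round up → n = 41 per group.

n = 41 per group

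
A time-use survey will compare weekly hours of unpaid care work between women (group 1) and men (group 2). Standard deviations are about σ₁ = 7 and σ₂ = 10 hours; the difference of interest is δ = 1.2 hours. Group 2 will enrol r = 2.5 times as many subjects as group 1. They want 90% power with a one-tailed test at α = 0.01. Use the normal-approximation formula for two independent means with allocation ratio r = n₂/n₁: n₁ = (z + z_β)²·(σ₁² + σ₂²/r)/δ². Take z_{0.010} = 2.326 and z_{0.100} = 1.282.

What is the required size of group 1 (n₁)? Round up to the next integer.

n₁ = (z_α + z_β)² · (σ₁² + σ₂²/r) / δ²
   = (2.326 + 1.282)² · (7² + 10²/2.5) / 1.2²
   = 13.0177 · (49 + 40) / 1.44
   = 13.0177 · 89 / 1.44
   = 804.56
Round up → n₁ = 805; n₂ = r·n₁ = 2.5 × 805 = 2013.

n₁ = 805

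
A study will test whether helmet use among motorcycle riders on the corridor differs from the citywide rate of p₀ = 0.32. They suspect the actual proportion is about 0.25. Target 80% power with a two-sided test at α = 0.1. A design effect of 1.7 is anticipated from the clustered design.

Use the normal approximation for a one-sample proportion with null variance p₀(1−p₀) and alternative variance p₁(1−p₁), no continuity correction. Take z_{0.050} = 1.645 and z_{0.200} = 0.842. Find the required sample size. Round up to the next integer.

n = [z_{α/2}·√(p₀q₀) + z_β·√(p₁q₁)]² / (p₁ − p₀)²
  = [1.645·√(0.32·0.68) + 0.842·√(0.25·0.75)]² / (-0.07)²
  = [1.645·0.4665 + 0.842·0.4330]² / 0.0049
  = [1.1319]² / 0.0049
  = 261.49
Design effect: 1.7 × 261.49 = 444.54.
Round up → n = 445.

n = 445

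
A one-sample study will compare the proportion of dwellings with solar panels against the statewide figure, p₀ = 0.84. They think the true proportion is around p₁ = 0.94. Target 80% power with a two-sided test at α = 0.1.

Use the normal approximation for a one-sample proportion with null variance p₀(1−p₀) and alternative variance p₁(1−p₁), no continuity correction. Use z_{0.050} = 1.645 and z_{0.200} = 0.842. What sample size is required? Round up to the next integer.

n = 65

n = [z_{α/2}·√(p₀q₀) + z_β·√(p₁q₁)]² / (p₁ − p₀)²
  = [1.645·√(0.84·0.16) + 0.842·√(0.94·0.06)]² / (0.10)²
  = [1.645·0.3666 + 0.842·0.2375]² / 0.0100
  = [0.8030]² / 0.0100
  = 64.49
Round up → n = 65.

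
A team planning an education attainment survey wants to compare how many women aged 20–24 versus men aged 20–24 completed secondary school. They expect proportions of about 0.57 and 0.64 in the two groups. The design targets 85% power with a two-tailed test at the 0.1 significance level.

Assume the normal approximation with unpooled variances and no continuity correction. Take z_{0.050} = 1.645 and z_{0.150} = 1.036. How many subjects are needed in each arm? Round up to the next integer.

n = (z_{α/2} + z_β)² · [p₁(1−p₁) + p₂(1−p₂)] / (p₁ − p₂)²
  = (1.645 + 1.036)² · (0.57·0.43 + 0.64·0.36) / (-0.07)²
  = (2.681)² · (0.2451 + 0.2304) / 0.0049
  = 7.1878 · 0.4755 / 0.0049
  = 697.51
Round up → n = 698 per group.

n = 698 per group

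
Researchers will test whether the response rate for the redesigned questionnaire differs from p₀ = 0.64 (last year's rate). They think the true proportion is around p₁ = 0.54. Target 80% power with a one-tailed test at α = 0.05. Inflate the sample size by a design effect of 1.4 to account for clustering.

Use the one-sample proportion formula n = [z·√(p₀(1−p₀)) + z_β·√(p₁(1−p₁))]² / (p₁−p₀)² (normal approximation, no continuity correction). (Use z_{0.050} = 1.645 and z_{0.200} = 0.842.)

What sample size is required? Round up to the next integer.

n = 205

n = [z_α·√(p₀q₀) + z_β·√(p₁q₁)]² / (p₁ − p₀)²
  = [1.645·√(0.64·0.36) + 0.842·√(0.54·0.46)]² / (-0.10)²
  = [1.645·0.4800 + 0.842·0.4984]² / 0.0100
  = [1.2093]² / 0.0100
  = 146.23
Design effect: 1.4 × 146.23 = 204.72.
Round up → n = 205.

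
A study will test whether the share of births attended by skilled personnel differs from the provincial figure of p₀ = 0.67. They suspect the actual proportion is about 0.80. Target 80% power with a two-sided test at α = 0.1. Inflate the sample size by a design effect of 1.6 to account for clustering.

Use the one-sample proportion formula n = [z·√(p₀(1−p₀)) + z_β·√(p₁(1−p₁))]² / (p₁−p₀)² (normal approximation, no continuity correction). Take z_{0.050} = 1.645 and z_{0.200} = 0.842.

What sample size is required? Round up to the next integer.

n = 117

n = [z_{α/2}·√(p₀q₀) + z_β·√(p₁q₁)]² / (p₁ − p₀)²
  = [1.645·√(0.67·0.33) + 0.842·√(0.80·0.20)]² / (0.13)²
  = [1.645·0.4702 + 0.842·0.4000]² / 0.0169
  = [1.1103]² / 0.0169
  = 72.94
Design effect: 1.6 × 72.94 = 116.71.
Round up → n = 117.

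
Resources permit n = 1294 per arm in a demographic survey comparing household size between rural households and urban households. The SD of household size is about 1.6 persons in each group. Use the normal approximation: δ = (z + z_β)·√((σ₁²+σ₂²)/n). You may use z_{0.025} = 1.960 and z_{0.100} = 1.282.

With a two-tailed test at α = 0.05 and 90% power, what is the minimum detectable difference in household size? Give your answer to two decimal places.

Minimum detectable difference ≈ 0.20 persons

δ = (z_{α/2} + z_β) · √((σ₁²+σ₂²)/n)
  = (1.960 + 1.282) · √(5.12/1294)
  = 3.242 · √0.00396
  = 3.242 · 0.0629
  = 0.2039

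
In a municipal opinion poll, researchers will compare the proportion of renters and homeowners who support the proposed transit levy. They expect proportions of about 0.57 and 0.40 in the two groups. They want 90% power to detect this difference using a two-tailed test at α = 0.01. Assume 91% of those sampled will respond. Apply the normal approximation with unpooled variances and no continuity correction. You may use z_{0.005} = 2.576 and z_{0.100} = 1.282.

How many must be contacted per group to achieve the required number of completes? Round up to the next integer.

n = 275 per group

n = (z_{α/2} + z_β)² · [p₁(1−p₁) + p₂(1−p₂)] / (p₁ − p₂)²
  = (2.576 + 1.282)² · (0.57·0.43 + 0.40·0.60) / (0.17)²
  = (3.858)² · (0.2451 + 0.2400) / 0.0289
  = 14.8842 · 0.4851 / 0.0289
  = 249.84
Adjust for 91% response: 249.84 / 0.91 = 274.55.
Round up → n = 275 per group.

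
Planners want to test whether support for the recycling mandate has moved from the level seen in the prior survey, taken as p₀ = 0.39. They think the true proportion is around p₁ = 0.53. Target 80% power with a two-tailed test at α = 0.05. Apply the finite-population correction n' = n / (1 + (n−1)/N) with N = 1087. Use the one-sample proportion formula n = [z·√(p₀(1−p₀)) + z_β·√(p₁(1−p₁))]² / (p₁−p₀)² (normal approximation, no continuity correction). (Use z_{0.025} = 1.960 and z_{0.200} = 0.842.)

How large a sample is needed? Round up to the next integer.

n = [z_{α/2}·√(p₀q₀) + z_β·√(p₁q₁)]² / (p₁ − p₀)²
  = [1.960·√(0.39·0.61) + 0.842·√(0.53·0.47)]² / (0.14)²
  = [1.960·0.4877 + 0.842·0.4991]² / 0.0196
  = [1.3762]² / 0.0196
  = 96.63
Finite-population correction (N = 1087): 96.63 / (1 + (96.63 − 1)/1087) = 88.82.
Round up → n = 89.

n = 89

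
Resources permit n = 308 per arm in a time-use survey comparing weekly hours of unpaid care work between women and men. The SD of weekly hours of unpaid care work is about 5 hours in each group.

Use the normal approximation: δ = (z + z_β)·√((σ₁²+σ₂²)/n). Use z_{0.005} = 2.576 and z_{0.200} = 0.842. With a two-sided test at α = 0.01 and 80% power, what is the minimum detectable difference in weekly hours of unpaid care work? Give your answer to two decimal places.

Minimum detectable difference ≈ 1.38 hours

δ = (z_{α/2} + z_β) · √((σ₁²+σ₂²)/n)
  = (2.576 + 0.842) · √(50/308)
  = 3.418 · √0.16234
  = 3.418 · 0.4029
  = 1.3772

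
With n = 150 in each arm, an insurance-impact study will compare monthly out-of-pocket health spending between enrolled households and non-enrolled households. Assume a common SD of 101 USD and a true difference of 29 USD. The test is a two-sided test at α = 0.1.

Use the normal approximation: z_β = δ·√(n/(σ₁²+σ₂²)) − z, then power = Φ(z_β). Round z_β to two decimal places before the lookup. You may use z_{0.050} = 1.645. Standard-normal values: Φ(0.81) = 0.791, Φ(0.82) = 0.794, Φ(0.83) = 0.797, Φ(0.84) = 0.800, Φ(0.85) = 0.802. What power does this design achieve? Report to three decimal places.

z_β = δ·√(n/(σ₁²+σ₂²)) − z_{α/2}
    = 29 · √(150/20402) − 1.645
    = 29 · 0.08575 − 1.645
    = 2.4866 − 1.645 = 0.8416 → 0.84
Power = Φ(0.84) = 0.800.

Power ≈ 0.800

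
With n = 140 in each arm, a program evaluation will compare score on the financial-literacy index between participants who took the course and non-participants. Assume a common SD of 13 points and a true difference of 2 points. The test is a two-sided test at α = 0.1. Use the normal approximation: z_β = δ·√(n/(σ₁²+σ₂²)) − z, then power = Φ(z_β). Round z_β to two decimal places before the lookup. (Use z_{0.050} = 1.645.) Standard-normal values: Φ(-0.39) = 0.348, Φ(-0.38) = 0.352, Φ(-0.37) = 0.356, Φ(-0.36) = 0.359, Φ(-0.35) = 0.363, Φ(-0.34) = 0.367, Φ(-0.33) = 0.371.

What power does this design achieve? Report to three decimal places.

Power ≈ 0.359

z_β = δ·√(n/(σ₁²+σ₂²)) − z_{α/2}
    = 2 · √(140/338) − 1.645
    = 2 · 0.64358 − 1.645
    = 1.2872 − 1.645 = -0.3578 → -0.36
Power = Φ(-0.36) = 0.359.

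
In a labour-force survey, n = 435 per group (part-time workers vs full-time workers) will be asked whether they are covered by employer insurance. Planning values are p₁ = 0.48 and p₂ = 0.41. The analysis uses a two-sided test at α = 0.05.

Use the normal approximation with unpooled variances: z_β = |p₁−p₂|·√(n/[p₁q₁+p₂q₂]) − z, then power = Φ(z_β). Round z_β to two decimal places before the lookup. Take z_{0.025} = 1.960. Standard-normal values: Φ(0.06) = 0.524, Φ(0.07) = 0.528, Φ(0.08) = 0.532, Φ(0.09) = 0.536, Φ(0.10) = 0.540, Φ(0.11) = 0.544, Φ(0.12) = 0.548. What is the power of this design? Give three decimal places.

Power ≈ 0.548

z_β = |p₁−p₂|·√(n/[p₁q₁+p₂q₂]) − z_{α/2}
    = 0.07 · √(435/0.4915) − 1.960
    = 0.07 · 29.7497 − 1.960
    = 2.0825 − 1.960 = 0.1225 → 0.12
Power = Φ(0.12) = 0.548.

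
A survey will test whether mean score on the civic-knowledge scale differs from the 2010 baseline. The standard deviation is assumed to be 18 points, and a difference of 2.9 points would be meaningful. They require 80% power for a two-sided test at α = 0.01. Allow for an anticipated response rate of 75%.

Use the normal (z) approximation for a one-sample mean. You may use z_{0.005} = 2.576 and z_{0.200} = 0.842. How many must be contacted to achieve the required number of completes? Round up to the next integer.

n = (z_{α/2} + z_β)² · σ² / δ²
  = (2.576 + 0.842)² · 18² / 2.9²
  = 11.6827 · 324 / 8.41
  = 450.08
Adjust for 75% response: 450.08 / 0.75 = 600.11.
Round up → n = 601.

n = 601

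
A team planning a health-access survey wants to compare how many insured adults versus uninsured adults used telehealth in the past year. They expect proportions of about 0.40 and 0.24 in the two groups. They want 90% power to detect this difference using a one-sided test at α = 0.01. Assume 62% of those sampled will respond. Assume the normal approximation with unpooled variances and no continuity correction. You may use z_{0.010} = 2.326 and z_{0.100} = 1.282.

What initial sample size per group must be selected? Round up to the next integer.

n = 347 per group

n = (z_α + z_β)² · [p₁(1−p₁) + p₂(1−p₂)] / (p₁ − p₂)²
  = (2.326 + 1.282)² · (0.40·0.60 + 0.24·0.76) / (0.16)²
  = (3.608)² · (0.2400 + 0.1824) / 0.0256
  = 13.0177 · 0.4224 / 0.0256
  = 214.79
Adjust for 62% response: 214.79 / 0.62 = 346.44.
Round up → n = 347 per group.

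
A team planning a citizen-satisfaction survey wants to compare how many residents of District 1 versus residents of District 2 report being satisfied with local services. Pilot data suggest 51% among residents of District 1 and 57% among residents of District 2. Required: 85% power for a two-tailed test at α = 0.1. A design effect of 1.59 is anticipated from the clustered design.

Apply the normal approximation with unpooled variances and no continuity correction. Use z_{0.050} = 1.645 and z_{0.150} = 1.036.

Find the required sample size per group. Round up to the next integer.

n = (z_{α/2} + z_β)² · [p₁(1−p₁) + p₂(1−p₂)] / (p₁ − p₂)²
  = (1.645 + 1.036)² · (0.51·0.49 + 0.57·0.43) / (-0.06)²
  = (2.681)² · (0.2499 + 0.2451) / 0.0036
  = 7.1878 · 0.4950 / 0.0036
  = 988.32
Design effect: 1.59 × 988.32 = 1571.42.
Round up → n = 1572 per group.

n = 1572 per group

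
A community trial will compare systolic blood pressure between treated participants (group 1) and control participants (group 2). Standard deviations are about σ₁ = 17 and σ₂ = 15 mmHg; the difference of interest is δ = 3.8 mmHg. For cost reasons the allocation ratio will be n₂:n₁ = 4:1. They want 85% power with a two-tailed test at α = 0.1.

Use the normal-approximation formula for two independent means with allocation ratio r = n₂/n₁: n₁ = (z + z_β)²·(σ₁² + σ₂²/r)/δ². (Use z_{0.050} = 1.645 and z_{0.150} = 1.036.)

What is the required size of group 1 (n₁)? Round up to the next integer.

n₁ = 172

n₁ = (z_{α/2} + z_β)² · (σ₁² + σ₂²/r) / δ²
   = (1.645 + 1.036)² · (17² + 15²/4) / 3.8²
   = 7.1878 · (289 + 56.25) / 14.44
   = 7.1878 · 345.25 / 14.44
   = 171.85
Round up → n₁ = 172; n₂ = r·n₁ = 4 × 172 = 688.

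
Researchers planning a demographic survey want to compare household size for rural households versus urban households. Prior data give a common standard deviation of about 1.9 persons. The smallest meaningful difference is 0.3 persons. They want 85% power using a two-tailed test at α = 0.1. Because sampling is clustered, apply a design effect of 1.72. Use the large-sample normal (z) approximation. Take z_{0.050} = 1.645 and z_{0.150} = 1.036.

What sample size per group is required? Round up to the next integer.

n = 992 per group

n = (z_{α/2} + z_β)² · (σ₁² + σ₂²) / δ²
  = (1.645 + 1.036)² · (2·1.9² = 7.22) / 0.3²
  = 7.1878 · 7.22 / 0.09
  = 576.62
Design effect: 1.72 × 576.62 = 991.78.
Round up → n = 992 per group.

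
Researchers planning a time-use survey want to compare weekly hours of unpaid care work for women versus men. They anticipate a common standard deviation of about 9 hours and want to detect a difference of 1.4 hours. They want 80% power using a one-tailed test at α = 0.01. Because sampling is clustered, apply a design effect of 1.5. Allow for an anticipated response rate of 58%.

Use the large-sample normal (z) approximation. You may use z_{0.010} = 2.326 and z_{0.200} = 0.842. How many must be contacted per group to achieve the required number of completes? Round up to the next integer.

n = 2146 per group

n = (z_α + z_β)² · (σ₁² + σ₂²) / δ²
  = (2.326 + 0.842)² · (2·9² = 162) / 1.4²
  = 10.0362 · 162 / 1.96
  = 829.52
Design effect: 1.5 × 829.52 = 1244.29.
Adjust for 58% response: 1244.29 / 0.58 = 2145.32.
Round up → n = 2146 per group.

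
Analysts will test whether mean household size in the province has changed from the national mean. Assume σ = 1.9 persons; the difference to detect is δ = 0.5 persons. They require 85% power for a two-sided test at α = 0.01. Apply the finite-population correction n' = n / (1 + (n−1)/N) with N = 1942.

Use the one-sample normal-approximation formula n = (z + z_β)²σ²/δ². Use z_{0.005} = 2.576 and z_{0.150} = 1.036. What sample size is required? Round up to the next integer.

n = (z_{α/2} + z_β)² · σ² / δ²
  = (2.576 + 1.036)² · 1.9² / 0.5²
  = 13.0465 · 3.61 / 0.25
  = 188.39
Finite-population correction (N = 1942): 188.39 / (1 + (188.39 − 1)/1942) = 171.81.
Round up → n = 172.

n = 172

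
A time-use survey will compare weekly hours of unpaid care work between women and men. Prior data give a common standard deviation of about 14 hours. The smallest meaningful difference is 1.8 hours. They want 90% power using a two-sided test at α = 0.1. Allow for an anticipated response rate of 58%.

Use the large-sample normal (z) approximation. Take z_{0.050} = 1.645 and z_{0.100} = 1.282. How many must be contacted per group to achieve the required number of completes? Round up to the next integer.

n = (z_{α/2} + z_β)² · (σ₁² + σ₂²) / δ²
  = (1.645 + 1.282)² · (2·14² = 392) / 1.8²
  = 8.5673 · 392 / 3.24
  = 1036.54
Adjust for 58% response: 1036.54 / 0.58 = 1787.14.
Round up → n = 1788 per group.

n = 1788 per group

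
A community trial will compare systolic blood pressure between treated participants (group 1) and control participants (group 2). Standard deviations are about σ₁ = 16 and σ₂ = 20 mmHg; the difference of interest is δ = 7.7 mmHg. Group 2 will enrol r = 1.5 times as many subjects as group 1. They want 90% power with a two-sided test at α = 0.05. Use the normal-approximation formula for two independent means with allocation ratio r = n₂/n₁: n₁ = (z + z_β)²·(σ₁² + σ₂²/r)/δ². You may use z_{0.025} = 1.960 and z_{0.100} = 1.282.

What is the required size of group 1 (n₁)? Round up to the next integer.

n₁ = (z_{α/2} + z_β)² · (σ₁² + σ₂²/r) / δ²
   = (1.960 + 1.282)² · (16² + 20²/1.5) / 7.7²
   = 10.5106 · (256 + 266.6667) / 59.29
   = 10.5106 · 522.6667 / 59.29
   = 92.66
Round up → n₁ = 93; n₂ = r·n₁ = 1.5 × 93 = 140.

n₁ = 93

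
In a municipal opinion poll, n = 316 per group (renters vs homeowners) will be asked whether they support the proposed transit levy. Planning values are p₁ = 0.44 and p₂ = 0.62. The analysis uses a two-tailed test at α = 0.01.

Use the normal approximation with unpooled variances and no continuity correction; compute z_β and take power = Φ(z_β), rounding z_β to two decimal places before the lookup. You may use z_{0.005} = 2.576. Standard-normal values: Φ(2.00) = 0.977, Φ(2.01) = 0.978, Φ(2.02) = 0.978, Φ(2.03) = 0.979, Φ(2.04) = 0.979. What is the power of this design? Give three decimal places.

Power ≈ 0.979

z_β = |p₁−p₂|·√(n/[p₁q₁+p₂q₂]) − z_{α/2}
    = 0.18 · √(316/0.4820) − 2.576
    = 0.18 · 25.6047 − 2.576
    = 4.6088 − 2.576 = 2.0328 → 2.03
Power = Φ(2.03) = 0.979.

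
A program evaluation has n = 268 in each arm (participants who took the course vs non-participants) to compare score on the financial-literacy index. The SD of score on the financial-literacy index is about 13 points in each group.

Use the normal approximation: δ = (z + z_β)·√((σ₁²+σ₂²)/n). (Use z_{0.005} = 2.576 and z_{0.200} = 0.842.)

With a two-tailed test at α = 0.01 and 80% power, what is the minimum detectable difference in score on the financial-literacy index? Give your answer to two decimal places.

δ = (z_{α/2} + z_β) · √((σ₁²+σ₂²)/n)
  = (2.576 + 0.842) · √(338/268)
  = 3.418 · √1.2612
  = 3.418 · 1.1230
  = 3.8385

Minimum detectable difference ≈ 3.84 points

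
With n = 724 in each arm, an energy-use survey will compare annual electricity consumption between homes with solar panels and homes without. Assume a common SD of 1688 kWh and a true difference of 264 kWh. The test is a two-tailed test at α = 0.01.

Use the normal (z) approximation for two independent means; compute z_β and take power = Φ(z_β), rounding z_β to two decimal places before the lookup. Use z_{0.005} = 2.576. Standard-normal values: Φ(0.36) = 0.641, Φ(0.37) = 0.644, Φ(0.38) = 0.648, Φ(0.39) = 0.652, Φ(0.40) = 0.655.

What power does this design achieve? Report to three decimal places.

z_β = δ·√(n/(σ₁²+σ₂²)) − z_{α/2}
    = 264 · √(724/5698688) − 2.576
    = 264 · 0.01127 − 2.576
    = 2.9757 − 2.576 = 0.3997 → 0.40
Power = Φ(0.40) = 0.655.

Power ≈ 0.655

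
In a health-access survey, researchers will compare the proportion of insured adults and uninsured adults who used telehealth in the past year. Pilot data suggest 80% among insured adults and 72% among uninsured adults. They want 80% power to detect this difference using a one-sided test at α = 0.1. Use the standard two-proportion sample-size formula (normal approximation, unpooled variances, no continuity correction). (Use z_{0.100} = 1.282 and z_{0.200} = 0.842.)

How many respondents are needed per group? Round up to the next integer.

n = (z_α + z_β)² · [p₁(1−p₁) + p₂(1−p₂)] / (p₁ − p₂)²
  = (1.282 + 0.842)² · (0.80·0.20 + 0.72·0.28) / (0.08)²
  = (2.124)² · (0.1600 + 0.2016) / 0.0064
  = 4.5114 · 0.3616 / 0.0064
  = 254.89
Round up → n = 255 per group.

n = 255 per group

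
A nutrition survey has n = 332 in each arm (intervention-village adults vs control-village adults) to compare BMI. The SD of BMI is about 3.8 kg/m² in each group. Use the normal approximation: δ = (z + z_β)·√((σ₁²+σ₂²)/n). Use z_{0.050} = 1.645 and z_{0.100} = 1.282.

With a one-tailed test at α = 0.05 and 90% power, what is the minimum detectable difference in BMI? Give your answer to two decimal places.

δ = (z_α + z_β) · √((σ₁²+σ₂²)/n)
  = (1.645 + 1.282) · √(28.88/332)
  = 2.927 · √0.08699
  = 2.927 · 0.2949
  = 0.8633

Minimum detectable difference ≈ 0.86 kg/m²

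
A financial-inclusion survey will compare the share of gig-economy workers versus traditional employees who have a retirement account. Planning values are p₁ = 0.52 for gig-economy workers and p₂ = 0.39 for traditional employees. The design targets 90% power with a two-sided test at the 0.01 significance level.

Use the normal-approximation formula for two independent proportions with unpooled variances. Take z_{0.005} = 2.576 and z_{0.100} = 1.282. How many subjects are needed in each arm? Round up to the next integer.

n = 430 per group

n = (z_{α/2} + z_β)² · [p₁(1−p₁) + p₂(1−p₂)] / (p₁ − p₂)²
  = (2.576 + 1.282)² · (0.52·0.48 + 0.39·0.61) / (0.13)²
  = (3.858)² · (0.2496 + 0.2379) / 0.0169
  = 14.8842 · 0.4875 / 0.0169
  = 429.35
Round up → n = 430 per group.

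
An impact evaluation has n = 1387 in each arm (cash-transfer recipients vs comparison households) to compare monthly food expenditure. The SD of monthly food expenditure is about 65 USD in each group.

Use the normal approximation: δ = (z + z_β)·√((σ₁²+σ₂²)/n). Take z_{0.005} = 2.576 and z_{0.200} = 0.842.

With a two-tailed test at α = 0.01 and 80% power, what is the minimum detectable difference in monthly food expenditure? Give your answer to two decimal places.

Minimum detectable difference ≈ 8.44 USD

δ = (z_{α/2} + z_β) · √((σ₁²+σ₂²)/n)
  = (2.576 + 0.842) · √(8450/1387)
  = 3.418 · √6.0923
  = 3.418 · 2.4683
  = 8.4365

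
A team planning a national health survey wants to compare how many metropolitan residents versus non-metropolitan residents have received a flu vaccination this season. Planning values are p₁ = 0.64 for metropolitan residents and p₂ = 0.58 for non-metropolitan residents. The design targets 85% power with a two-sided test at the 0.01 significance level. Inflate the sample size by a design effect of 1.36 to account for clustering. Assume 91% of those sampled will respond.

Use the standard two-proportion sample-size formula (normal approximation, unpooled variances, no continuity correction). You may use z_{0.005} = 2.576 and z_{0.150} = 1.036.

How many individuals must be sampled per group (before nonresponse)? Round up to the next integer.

n = 2568 per group

n = (z_{α/2} + z_β)² · [p₁(1−p₁) + p₂(1−p₂)] / (p₁ − p₂)²
  = (2.576 + 1.036)² · (0.64·0.36 + 0.58·0.42) / (0.06)²
  = (3.612)² · (0.2304 + 0.2436) / 0.0036
  = 13.0465 · 0.4740 / 0.0036
  = 1717.79
Design effect: 1.36 × 1717.79 = 2336.20.
Adjust for 91% response: 2336.20 / 0.91 = 2567.25.
Round up → n = 2568 per group.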